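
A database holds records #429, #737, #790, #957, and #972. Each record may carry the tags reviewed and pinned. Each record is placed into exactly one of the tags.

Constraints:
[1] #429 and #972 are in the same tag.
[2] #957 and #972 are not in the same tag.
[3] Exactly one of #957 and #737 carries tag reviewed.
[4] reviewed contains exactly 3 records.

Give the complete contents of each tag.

reviewed = {#429, #737, #972}; pinned = {#790, #957}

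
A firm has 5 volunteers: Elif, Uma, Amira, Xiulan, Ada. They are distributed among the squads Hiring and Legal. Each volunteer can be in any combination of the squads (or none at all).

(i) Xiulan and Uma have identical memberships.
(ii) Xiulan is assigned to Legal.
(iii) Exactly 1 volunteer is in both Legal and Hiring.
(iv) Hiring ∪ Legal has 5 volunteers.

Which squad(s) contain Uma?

From (ii): Xiulan ∈ Legal.
(i): Uma matches Xiulan: Uma ∈ Legal.
Suppose Uma ∈ Hiring: no assignment then satisfies all the clues, so Uma ∉ Hiring.

Uma: Legal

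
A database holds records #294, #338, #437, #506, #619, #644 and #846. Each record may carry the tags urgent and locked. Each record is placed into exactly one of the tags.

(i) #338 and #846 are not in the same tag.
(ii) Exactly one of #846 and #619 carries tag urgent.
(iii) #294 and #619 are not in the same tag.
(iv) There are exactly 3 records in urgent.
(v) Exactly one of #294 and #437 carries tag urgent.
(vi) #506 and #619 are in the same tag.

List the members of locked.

locked = {#338, #437, #506, #619}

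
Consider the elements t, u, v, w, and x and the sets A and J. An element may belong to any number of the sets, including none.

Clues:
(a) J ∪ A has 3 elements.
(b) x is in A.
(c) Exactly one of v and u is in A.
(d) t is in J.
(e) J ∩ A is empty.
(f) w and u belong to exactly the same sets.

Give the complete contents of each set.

A = {v, x}; J = {t}

From (b): x ∈ A.
From (d): t ∈ J.
(e) (disjoint): t ∉ A.
(e) (disjoint): x ∉ J.
Suppose u ∈ A: no assignment then satisfies all the clues, so u ∉ A.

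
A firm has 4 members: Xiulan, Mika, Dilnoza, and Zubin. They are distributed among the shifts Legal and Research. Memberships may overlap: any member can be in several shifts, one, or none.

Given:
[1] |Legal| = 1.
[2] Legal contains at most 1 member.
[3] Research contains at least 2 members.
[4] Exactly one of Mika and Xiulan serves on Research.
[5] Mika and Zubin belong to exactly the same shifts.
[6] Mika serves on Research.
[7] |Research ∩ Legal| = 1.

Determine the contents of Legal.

From (6): Mika ∈ Research.
(4) (exactly one): Xiulan ∉ Research.
(5): Zubin matches Mika: Zubin ∈ Research.
Suppose Xiulan ∈ Legal: no assignment then satisfies all the clues, so Xiulan ∉ Legal.

Legal = {Dilnoza}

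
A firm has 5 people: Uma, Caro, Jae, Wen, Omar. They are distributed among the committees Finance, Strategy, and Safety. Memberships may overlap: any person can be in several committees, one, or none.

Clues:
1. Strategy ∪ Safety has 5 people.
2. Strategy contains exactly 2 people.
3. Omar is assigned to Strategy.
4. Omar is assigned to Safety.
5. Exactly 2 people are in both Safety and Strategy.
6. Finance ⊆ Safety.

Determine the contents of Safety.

Safety = {Caro, Jae, Omar, Uma, Wen}

From (3): Omar ∈ Strategy.
From (4): Omar ∈ Safety.
Suppose Uma ∉ Safety: no assignment then satisfies all the clues, so Uma ∈ Safety.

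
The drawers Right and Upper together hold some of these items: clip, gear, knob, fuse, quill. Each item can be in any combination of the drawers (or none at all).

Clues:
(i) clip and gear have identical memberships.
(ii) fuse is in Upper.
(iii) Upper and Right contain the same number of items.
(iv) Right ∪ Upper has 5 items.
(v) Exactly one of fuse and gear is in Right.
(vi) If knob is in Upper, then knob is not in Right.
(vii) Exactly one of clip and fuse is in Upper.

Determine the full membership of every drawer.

Right = {clip, gear, quill}; Upper = {fuse, knob, quill}

From (ii): fuse ∈ Upper.
(vii) (exactly one): clip ∉ Upper.
(i): gear matches clip: gear ∉ Upper.
Suppose clip ∉ Right: no assignment then satisfies all the clues, so clip ∈ Right.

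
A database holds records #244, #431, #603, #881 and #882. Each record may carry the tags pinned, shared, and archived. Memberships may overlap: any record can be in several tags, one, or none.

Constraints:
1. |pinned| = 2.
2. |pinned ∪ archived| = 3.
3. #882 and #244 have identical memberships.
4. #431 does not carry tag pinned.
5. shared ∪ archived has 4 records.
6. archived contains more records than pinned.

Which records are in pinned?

pinned = {#244, #882}

From (4): #431 ∉ pinned.
Suppose #244 ∉ pinned: no assignment then satisfies all the clues, so #244 ∈ pinned.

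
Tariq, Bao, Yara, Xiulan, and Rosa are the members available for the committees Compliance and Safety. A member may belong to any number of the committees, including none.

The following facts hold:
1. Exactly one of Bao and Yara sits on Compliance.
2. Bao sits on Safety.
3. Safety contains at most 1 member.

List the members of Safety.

Safety = {Bao}

From (2): Bao ∈ Safety.
(3): Safety already has 1, so the rest are out.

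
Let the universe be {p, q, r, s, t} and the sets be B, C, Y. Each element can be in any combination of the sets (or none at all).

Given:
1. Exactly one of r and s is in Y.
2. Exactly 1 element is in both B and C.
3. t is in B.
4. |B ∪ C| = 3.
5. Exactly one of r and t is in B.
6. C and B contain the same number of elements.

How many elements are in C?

2

From (3): t ∈ B.
(5) (exactly one): r ∉ B.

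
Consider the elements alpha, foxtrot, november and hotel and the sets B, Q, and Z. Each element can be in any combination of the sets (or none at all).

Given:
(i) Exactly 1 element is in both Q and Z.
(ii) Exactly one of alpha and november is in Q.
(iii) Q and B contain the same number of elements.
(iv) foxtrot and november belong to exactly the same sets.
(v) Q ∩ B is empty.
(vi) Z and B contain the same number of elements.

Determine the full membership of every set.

B = {hotel}; Q = {alpha}; Z = {alpha}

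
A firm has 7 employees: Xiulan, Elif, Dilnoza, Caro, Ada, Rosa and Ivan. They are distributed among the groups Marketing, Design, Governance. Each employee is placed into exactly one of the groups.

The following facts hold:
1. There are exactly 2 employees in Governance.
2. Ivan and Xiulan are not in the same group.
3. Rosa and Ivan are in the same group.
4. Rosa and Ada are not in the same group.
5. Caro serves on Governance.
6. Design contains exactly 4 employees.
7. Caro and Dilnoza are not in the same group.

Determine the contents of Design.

Design = {Dilnoza, Elif, Ivan, Rosa}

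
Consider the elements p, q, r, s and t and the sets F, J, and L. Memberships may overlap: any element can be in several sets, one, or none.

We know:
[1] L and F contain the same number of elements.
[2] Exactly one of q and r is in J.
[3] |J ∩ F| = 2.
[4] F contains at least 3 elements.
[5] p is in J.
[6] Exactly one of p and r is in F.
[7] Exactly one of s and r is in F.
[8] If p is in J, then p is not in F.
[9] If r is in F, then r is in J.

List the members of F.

F = {q, r, t}

From (5): p ∈ J.
(8): p ∉ F.
(6) (exactly one): r ∈ F.
(7) (exactly one): s ∉ F.
(9): r ∈ J.
(2) (exactly one): q ∉ J.
(4): only 3 candidates remain for F, so all are in.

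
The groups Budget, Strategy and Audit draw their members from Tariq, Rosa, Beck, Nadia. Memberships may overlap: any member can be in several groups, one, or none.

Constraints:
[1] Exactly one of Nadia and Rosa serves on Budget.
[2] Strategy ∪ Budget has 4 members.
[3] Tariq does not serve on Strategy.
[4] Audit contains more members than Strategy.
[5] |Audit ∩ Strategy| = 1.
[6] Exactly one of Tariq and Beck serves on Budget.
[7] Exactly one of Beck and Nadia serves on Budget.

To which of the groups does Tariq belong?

From (3): Tariq ∉ Strategy.
Suppose Tariq ∉ Budget: no assignment then satisfies all the clues, so Tariq ∈ Budget.

Tariq: Audit, Budget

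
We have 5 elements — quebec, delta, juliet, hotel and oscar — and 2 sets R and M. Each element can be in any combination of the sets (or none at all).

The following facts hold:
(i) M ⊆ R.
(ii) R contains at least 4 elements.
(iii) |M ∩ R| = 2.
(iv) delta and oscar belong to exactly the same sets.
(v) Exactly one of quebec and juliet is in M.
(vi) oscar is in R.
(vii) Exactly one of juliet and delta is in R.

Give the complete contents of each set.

R = {delta, hotel, oscar, quebec}; M = {hotel, quebec}

From (vi): oscar ∈ R.
(iv): delta matches oscar: delta ∈ R.
(vii) (exactly one): juliet ∉ R.
(i) contrapositive: juliet ∉ M.
(ii): only 4 candidates remain for R, so all are in.
(v) (exactly one): quebec ∈ M.
Suppose delta ∈ M: no assignment then satisfies all the clues, so delta ∉ M.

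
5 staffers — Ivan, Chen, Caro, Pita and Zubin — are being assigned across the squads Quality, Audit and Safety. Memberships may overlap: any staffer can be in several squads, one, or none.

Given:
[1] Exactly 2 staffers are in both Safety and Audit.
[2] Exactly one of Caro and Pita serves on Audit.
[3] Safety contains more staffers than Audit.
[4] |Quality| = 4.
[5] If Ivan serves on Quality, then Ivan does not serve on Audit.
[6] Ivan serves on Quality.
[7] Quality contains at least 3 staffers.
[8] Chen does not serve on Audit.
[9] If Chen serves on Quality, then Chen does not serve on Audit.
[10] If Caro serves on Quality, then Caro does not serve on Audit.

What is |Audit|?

2

From (6): Ivan ∈ Quality.
From (8): Chen ∉ Audit.
(5): Ivan ∉ Audit.
Suppose Zubin ∉ Audit: no assignment then satisfies all the clues, so Zubin ∈ Audit.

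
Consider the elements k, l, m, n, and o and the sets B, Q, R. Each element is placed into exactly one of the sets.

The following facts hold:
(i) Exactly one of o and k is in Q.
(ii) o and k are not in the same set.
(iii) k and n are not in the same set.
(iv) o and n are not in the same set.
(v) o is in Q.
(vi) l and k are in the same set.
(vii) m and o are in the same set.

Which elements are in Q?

Q = {m, o}

From (v): o ∈ Q.
(i) (exactly one): k ∉ Q.
(iv): n ∉ Q.
(vi): l matches k: l ∉ Q.
(vii): m matches o: m ∉ B.
(vii): m matches o: m ∈ Q.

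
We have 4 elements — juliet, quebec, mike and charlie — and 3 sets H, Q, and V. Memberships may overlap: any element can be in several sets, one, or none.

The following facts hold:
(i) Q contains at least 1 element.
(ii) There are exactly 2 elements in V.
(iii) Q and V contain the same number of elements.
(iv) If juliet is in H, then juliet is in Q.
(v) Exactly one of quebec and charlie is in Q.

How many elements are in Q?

2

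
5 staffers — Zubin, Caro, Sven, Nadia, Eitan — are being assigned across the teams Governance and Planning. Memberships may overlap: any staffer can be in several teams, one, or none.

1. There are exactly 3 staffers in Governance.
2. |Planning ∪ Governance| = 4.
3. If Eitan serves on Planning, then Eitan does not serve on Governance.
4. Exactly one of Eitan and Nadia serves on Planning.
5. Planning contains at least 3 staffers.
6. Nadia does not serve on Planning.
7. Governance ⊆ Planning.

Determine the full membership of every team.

Governance = {Caro, Sven, Zubin}; Planning = {Caro, Eitan, Sven, Zubin}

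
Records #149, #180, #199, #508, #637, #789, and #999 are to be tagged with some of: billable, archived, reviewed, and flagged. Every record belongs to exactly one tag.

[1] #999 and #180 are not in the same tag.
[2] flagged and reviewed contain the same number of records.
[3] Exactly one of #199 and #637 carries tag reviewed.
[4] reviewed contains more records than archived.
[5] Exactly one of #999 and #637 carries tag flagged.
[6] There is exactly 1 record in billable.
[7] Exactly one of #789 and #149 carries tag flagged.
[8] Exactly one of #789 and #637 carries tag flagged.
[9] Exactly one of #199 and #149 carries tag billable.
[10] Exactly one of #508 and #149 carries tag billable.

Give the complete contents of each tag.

billable = {#149}; archived = {}; reviewed = {#180, #508, #637}; flagged = {#199, #789, #999}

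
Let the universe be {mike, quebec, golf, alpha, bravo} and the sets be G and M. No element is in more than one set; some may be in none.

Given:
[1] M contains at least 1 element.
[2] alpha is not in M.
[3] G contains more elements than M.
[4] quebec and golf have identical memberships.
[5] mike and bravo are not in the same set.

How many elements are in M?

1

From (2): alpha ∉ M.
Suppose quebec ∈ M: no assignment then satisfies all the clues, so quebec ∉ M.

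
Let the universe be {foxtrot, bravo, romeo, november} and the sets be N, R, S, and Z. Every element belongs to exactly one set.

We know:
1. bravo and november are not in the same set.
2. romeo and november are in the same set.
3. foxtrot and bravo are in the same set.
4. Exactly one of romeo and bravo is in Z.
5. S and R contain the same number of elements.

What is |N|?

2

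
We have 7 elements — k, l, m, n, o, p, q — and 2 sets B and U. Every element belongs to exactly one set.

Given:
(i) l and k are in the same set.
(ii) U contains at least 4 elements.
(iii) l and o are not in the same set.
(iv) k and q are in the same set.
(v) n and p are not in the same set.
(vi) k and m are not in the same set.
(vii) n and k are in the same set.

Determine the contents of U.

U = {k, l, n, q}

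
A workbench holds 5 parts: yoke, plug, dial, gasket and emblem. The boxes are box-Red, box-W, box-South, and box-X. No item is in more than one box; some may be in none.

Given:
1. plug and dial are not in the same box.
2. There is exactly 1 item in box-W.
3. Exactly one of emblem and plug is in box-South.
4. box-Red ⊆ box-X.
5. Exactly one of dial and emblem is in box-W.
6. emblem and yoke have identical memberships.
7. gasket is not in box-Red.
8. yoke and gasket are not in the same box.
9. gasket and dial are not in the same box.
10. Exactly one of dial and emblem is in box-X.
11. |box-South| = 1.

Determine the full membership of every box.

box-Red = {}; box-W = {dial}; box-South = {plug}; box-X = {emblem, yoke}

From (7): gasket ∉ box-Red.
Suppose yoke ∈ box-Red: no assignment then satisfies all the clues, so yoke ∉ box-Red.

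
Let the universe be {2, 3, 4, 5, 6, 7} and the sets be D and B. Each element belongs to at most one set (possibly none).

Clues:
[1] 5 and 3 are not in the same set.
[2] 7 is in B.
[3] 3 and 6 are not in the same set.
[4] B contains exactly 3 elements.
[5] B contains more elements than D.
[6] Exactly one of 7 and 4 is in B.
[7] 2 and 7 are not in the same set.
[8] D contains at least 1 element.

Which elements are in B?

B = {5, 6, 7}

From (2): 7 ∈ B.
(6) (exactly one): 4 ∉ B.
(7): 2 ∉ B.
Suppose 3 ∈ B: no assignment then satisfies all the clues, so 3 ∉ B.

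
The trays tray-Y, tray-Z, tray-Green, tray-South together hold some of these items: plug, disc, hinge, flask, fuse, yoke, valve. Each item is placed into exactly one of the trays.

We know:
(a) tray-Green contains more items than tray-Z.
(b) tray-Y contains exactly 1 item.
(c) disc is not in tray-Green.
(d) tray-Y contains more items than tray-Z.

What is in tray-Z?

tray-Z = {}

From (c): disc ∉ tray-Green.
Suppose plug ∈ tray-Z: no assignment then satisfies all the clues, so plug ∉ tray-Z.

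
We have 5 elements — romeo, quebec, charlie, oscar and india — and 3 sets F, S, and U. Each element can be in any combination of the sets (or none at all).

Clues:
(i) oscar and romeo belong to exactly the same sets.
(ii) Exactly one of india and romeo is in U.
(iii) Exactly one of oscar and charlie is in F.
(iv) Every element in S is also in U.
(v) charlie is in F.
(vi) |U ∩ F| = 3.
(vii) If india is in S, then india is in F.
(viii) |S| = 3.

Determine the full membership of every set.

From (v): charlie ∈ F.
(iii) (exactly one): oscar ∉ F.
(i): romeo matches oscar: romeo ∉ F.
Suppose romeo ∈ S: no assignment then satisfies all the clues, so romeo ∉ S.

F = {charlie, india, quebec}; S = {charlie, india, quebec}; U = {charlie, india, quebec}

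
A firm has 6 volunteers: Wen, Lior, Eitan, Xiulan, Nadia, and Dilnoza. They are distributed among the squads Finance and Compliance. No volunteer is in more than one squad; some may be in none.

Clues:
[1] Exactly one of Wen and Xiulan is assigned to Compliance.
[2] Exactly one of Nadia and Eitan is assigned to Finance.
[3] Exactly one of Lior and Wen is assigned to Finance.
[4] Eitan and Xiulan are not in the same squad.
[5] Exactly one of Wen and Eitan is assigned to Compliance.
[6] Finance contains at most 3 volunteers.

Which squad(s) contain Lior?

Lior: Finance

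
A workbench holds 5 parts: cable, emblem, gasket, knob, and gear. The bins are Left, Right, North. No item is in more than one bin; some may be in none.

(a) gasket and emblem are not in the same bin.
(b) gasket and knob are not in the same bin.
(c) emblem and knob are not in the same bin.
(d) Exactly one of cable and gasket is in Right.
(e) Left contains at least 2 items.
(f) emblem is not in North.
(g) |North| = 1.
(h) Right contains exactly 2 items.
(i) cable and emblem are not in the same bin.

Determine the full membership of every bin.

Left = {emblem, gear}; Right = {cable, knob}; North = {gasket}

From (f): emblem ∉ North.
Suppose cable ∈ Left: no assignment then satisfies all the clues, so cable ∉ Left.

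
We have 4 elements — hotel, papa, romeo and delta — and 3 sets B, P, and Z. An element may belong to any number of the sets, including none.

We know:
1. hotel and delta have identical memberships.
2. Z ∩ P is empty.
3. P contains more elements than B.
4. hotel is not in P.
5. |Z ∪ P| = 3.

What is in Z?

Z = {delta, hotel}

From (4): hotel ∉ P.
(1): delta matches hotel: delta ∉ P.
Suppose hotel ∉ Z: no assignment then satisfies all the clues, so hotel ∈ Z.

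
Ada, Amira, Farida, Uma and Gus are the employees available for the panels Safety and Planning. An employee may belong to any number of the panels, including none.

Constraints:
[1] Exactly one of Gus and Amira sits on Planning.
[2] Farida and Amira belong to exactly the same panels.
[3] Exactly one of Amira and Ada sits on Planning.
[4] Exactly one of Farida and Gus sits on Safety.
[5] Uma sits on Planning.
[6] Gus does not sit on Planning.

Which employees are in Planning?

From (5): Uma ∈ Planning.
From (6): Gus ∉ Planning.
(1) (exactly one): Amira ∈ Planning.
(2): Farida matches Amira: Farida ∈ Planning.
(3) (exactly one): Ada ∉ Planning.

Planning = {Amira, Farida, Uma}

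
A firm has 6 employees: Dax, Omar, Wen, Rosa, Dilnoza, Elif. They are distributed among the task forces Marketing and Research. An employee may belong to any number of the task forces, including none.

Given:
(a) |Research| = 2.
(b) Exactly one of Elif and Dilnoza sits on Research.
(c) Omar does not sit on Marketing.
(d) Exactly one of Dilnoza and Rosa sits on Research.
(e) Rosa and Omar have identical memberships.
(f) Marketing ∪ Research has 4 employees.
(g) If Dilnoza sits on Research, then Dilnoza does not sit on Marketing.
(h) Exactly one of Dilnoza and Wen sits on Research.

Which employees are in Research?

Research = {Dax, Dilnoza}

From (c): Omar ∉ Marketing.
(e): Rosa matches Omar: Rosa ∉ Marketing.
Suppose Dax ∉ Research: no assignment then satisfies all the clues, so Dax ∈ Research.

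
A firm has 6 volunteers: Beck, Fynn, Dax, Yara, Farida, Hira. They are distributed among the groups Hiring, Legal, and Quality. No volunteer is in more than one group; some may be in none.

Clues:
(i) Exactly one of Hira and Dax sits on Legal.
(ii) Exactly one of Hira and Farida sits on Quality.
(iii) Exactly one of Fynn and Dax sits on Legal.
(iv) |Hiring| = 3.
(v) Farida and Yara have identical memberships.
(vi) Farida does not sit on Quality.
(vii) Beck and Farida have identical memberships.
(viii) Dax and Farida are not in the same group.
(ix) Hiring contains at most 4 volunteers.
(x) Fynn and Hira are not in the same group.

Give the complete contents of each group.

Hiring = {Beck, Farida, Yara}; Legal = {Dax}; Quality = {Hira}

From (vi): Farida ∉ Quality.
(ii) (exactly one): Hira ∈ Quality.
(v): Yara matches Farida: Yara ∉ Quality.
(vii): Beck matches Farida: Beck ∉ Quality.
(x): Fynn ∉ Quality.
(i) (exactly one): Dax ∈ Legal.
(iii) (exactly one): Fynn ∉ Legal.
(viii): Farida ∉ Legal.
(v): Yara matches Farida: Yara ∉ Legal.
(vii): Beck matches Farida: Beck ∉ Legal.
Suppose Beck ∉ Hiring: no assignment then satisfies all the clues, so Beck ∈ Hiring.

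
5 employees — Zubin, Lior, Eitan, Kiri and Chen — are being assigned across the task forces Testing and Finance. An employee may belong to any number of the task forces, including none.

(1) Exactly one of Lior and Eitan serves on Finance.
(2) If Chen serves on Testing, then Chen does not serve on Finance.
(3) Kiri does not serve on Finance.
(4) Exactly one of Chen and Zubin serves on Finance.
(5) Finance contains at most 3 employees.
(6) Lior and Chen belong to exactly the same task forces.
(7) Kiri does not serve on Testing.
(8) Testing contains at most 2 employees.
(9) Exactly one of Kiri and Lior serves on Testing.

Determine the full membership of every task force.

Testing = {Chen, Lior}; Finance = {Eitan, Zubin}

From (3): Kiri ∉ Finance.
From (7): Kiri ∉ Testing.
(9) (exactly one): Lior ∈ Testing.
(6): Chen matches Lior: Chen ∈ Testing.
(8): Testing already has 2, so the rest are out.
(2): Chen ∉ Finance.
(4) (exactly one): Zubin ∈ Finance.
(6): Lior matches Chen: Lior ∉ Finance.
(1) (exactly one): Eitan ∈ Finance.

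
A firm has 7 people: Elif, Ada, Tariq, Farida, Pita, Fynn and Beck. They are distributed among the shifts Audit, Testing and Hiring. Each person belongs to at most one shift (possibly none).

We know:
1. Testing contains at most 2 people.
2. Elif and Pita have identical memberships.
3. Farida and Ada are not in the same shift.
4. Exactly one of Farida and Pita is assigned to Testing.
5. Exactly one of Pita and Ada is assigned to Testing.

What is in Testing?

Testing = {Elif, Pita}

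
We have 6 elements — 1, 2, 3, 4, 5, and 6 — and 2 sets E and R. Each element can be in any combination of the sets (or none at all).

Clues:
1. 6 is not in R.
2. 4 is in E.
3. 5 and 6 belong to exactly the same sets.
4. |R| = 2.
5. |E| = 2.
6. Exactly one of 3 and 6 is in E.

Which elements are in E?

E = {3, 4}

From (1): 6 ∉ R.
From (2): 4 ∈ E.
(3): 5 matches 6: 5 ∉ R.
Suppose 1 ∈ E: no assignment then satisfies all the clues, so 1 ∉ E.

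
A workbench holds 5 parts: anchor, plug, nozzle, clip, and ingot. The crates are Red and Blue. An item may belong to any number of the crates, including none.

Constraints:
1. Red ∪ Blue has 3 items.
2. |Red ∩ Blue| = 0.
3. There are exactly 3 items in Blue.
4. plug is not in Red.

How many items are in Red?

0

From (4): plug ∉ Red.
Suppose anchor ∈ Red: no assignment then satisfies all the clues, so anchor ∉ Red.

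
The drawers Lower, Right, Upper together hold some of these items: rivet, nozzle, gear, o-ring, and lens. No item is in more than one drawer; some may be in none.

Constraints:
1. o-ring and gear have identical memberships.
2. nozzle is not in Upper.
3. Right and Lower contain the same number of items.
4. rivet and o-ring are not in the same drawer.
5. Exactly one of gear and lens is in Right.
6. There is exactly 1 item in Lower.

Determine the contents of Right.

Right = {lens}

From (2): nozzle ∉ Upper.
Suppose rivet ∈ Right: no assignment then satisfies all the clues, so rivet ∉ Right.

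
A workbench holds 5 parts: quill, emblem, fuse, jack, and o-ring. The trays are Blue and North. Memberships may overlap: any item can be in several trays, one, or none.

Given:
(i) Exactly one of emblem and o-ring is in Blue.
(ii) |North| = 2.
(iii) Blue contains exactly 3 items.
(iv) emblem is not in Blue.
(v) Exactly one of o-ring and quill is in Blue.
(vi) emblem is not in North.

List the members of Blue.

From (iv): emblem ∉ Blue.
From (vi): emblem ∉ North.
(i) (exactly one): o-ring ∈ Blue.
(v) (exactly one): quill ∉ Blue.
(iii): only 3 candidates remain for Blue, so all are in.

Blue = {fuse, jack, o-ring}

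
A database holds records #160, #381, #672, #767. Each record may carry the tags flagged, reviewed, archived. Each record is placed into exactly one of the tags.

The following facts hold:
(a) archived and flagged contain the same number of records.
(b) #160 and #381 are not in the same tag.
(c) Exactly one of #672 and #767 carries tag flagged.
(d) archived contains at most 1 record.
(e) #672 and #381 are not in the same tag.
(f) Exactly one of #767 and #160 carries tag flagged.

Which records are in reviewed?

reviewed = {#160, #672}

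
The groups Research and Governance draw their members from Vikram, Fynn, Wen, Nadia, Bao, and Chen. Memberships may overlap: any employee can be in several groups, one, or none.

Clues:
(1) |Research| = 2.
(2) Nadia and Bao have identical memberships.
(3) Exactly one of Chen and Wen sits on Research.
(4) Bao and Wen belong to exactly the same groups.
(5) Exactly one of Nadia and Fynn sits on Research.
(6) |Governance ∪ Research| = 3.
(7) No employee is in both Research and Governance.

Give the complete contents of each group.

Research = {Chen, Fynn}; Governance = {Vikram}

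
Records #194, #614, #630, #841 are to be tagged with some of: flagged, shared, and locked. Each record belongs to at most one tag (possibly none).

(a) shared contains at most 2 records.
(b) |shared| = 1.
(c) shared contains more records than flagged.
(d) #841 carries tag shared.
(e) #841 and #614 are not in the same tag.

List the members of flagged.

flagged = {}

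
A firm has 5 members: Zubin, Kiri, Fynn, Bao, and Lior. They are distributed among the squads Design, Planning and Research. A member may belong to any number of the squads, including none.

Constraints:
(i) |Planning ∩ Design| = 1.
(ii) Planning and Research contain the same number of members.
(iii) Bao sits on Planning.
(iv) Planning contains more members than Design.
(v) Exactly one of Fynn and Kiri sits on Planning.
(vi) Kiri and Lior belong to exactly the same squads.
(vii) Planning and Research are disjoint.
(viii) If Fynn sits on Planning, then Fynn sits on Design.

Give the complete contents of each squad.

Design = {Fynn}; Planning = {Bao, Fynn}; Research = {Kiri, Lior}

From (iii): Bao ∈ Planning.
(vii) (disjoint): Bao ∉ Research.
Suppose Zubin ∈ Design: no assignment then satisfies all the clues, so Zubin ∉ Design.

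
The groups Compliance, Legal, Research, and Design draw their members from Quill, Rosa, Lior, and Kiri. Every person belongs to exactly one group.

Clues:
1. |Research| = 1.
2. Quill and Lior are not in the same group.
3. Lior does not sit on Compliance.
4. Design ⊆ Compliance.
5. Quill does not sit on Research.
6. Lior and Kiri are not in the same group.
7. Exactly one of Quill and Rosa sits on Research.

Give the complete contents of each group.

Compliance = {Kiri, Quill}; Legal = {Lior}; Research = {Rosa}; Design = {}

From (3): Lior ∉ Compliance.
From (5): Quill ∉ Research.
(4) contrapositive: Lior ∉ Design.
(7) (exactly one): Rosa ∈ Research.
(1): Research already has 1, so the rest are out.
Only one group left: Lior ∈ Legal.
(2): Quill ∉ Legal.
(6): Kiri ∉ Legal.
Suppose Quill ∉ Compliance: no assignment then satisfies all the clues, so Quill ∈ Compliance.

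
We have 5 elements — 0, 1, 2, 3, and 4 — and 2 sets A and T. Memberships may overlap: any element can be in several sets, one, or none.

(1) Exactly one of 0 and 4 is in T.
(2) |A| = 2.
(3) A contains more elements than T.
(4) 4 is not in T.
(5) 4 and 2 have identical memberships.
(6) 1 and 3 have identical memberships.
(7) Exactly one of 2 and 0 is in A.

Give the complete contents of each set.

A = {2, 4}; T = {0}

From (4): 4 ∉ T.
(1) (exactly one): 0 ∈ T.
(5): 2 matches 4: 2 ∉ T.
Suppose 0 ∈ A: no assignment then satisfies all the clues, so 0 ∉ A.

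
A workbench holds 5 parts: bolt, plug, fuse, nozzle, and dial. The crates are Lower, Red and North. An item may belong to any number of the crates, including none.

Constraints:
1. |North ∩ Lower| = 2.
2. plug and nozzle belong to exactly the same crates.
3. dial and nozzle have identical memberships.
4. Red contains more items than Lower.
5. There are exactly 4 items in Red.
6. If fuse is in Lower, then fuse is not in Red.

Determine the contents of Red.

Red = {bolt, dial, nozzle, plug}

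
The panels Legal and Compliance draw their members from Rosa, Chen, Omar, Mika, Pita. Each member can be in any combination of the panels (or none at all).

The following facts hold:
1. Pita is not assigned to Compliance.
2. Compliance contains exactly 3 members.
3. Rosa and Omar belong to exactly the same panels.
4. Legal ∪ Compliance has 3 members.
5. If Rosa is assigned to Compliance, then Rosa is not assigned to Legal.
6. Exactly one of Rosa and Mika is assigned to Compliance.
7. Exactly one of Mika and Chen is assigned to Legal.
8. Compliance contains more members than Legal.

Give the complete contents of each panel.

Legal = {Chen}; Compliance = {Chen, Omar, Rosa}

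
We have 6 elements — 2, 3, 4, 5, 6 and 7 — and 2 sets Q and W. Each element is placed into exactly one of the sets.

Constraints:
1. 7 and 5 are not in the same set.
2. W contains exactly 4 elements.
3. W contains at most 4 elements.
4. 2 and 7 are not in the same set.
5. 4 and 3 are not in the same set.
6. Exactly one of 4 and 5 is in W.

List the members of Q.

Q = {4, 7}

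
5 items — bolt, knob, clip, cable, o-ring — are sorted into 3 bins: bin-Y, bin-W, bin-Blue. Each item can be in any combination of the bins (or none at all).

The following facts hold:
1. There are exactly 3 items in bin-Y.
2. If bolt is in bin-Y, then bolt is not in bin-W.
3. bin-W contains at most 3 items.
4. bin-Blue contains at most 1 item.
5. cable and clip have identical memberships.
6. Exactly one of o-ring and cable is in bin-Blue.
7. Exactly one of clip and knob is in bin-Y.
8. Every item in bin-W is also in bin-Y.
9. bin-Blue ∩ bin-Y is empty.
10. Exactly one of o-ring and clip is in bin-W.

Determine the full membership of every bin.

bin-Y = {bolt, cable, clip}; bin-W = {cable, clip}; bin-Blue = {o-ring}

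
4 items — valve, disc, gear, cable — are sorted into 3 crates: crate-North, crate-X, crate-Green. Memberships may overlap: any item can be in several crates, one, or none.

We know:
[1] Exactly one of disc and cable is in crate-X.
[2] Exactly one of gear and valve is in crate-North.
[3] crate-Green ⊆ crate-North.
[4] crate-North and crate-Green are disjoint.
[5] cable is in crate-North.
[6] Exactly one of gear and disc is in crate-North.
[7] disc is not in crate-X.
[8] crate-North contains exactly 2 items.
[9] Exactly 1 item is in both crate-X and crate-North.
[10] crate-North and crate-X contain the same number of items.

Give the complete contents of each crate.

crate-North = {cable, gear}; crate-X = {cable, valve}; crate-Green = {}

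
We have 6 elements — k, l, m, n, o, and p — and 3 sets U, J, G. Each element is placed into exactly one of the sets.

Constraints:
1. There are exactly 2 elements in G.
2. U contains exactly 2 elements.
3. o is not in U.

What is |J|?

2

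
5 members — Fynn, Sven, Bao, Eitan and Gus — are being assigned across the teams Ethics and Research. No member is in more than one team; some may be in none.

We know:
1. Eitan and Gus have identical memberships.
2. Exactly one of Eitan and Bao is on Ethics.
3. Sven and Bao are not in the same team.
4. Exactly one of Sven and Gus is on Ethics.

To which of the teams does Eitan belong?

Eitan: Ethics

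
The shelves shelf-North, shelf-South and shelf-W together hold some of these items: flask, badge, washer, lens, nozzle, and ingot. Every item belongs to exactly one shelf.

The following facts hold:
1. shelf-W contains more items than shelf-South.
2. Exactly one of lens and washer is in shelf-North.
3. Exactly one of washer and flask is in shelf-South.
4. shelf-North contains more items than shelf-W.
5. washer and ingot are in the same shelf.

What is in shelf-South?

shelf-South = {flask}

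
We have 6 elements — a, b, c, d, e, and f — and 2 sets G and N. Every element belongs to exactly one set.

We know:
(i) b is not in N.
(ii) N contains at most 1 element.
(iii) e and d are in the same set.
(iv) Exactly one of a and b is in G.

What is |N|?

1

From (i): b ∉ N.
Only one set left: b ∈ G.
(iv) (exactly one): a ∉ G.
Only one set left: a ∈ N.
(ii): N already has 1, so the rest are out.
Only one set left: c ∈ G.
Only one set left: d ∈ G.
Only one set left: e ∈ G.
Only one set left: f ∈ G.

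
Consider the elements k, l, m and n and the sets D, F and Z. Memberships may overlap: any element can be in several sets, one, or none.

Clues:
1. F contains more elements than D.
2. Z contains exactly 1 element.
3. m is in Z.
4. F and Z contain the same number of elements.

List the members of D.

D = {}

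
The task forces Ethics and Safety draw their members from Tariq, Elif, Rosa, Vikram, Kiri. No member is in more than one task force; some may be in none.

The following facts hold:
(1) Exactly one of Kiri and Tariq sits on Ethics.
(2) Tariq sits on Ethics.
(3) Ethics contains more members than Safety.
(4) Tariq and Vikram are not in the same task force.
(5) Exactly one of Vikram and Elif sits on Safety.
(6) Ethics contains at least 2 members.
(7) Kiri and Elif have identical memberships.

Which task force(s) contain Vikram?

Vikram: Safety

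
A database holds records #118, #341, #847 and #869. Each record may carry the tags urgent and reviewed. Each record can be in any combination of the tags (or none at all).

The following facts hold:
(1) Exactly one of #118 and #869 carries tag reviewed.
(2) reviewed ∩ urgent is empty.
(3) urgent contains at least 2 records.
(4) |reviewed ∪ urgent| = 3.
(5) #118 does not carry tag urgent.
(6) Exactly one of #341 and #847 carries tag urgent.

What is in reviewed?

reviewed = {#118}

From (5): #118 ∉ urgent.
Suppose #118 ∉ reviewed: no assignment then satisfies all the clues, so #118 ∈ reviewed.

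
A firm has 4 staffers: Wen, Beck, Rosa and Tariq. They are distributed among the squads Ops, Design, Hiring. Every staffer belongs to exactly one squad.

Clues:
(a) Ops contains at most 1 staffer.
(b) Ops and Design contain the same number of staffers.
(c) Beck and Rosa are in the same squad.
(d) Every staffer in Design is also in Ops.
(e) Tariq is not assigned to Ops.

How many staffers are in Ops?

0

From (e): Tariq ∉ Ops.
(d) contrapositive: Tariq ∉ Design.
Only one squad left: Tariq ∈ Hiring.
Suppose Wen ∈ Ops: no assignment then satisfies all the clues, so Wen ∉ Ops.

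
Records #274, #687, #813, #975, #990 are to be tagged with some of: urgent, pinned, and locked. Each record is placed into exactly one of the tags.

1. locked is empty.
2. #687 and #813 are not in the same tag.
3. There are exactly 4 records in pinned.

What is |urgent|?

1

(1): locked already has 0, so the rest are out.
Suppose #274 ∈ urgent: no assignment then satisfies all the clues, so #274 ∉ urgent.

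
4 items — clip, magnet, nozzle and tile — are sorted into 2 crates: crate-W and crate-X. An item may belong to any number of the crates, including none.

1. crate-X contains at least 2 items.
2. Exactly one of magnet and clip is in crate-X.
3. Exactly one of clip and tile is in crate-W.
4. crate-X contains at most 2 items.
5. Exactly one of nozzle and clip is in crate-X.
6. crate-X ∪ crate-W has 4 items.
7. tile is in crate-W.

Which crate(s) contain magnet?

From (7): tile ∈ crate-W.
(3) (exactly one): clip ∉ crate-W.
Suppose magnet ∉ crate-W: no assignment then satisfies all the clues, so magnet ∈ crate-W.

magnet: crate-W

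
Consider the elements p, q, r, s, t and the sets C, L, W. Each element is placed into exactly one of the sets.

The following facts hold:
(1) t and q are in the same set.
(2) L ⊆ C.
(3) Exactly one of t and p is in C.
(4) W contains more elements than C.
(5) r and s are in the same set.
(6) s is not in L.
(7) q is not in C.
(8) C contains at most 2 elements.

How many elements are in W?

4

From (6): s ∉ L.
From (7): q ∉ C.
(1): t matches q: t ∉ C.
(2) contrapositive: q ∉ L.
(2) contrapositive: t ∉ L.
(3) (exactly one): p ∈ C.
(5): r matches s: r ∉ L.
Only one set left: q ∈ W.
Only one set left: t ∈ W.
Suppose r ∈ C: no assignment then satisfies all the clues, so r ∉ C.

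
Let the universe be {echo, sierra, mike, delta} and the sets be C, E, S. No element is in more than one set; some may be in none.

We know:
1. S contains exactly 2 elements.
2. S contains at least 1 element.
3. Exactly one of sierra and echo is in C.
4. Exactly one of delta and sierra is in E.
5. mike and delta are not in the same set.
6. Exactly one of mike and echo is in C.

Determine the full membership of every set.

C = {echo}; E = {delta}; S = {mike, sierra}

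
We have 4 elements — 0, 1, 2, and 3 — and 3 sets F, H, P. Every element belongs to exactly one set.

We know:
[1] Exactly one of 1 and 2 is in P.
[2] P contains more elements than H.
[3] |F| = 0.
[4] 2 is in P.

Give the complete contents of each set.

F = {}; H = {1}; P = {0, 2, 3}

From (4): 2 ∈ P.
(1) (exactly one): 1 ∉ P.
(3): F already has 0, so the rest are out.
Only one set left: 1 ∈ H.
Suppose 0 ∈ H: no assignment then satisfies all the clues, so 0 ∉ H.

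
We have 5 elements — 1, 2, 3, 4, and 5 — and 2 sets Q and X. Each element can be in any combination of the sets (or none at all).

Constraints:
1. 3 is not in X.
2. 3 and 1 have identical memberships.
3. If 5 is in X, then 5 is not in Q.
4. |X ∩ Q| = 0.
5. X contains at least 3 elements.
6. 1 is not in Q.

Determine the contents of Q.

Q = {}

From (1): 3 ∉ X.
From (6): 1 ∉ Q.
(2): 3 matches 1: 3 ∉ Q.
(2): 1 matches 3: 1 ∉ X.
(5): only 3 candidates remain for X, so all are in.
(3): 5 ∉ Q.
Suppose 2 ∈ Q: no assignment then satisfies all the clues, so 2 ∉ Q.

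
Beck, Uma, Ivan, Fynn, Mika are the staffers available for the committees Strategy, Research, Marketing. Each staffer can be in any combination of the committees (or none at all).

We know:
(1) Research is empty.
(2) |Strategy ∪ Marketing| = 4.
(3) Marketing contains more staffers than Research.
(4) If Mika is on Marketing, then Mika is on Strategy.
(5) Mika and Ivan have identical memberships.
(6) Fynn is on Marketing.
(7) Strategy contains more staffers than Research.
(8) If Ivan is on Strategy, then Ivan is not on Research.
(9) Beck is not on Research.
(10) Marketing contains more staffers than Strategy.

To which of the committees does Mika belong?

From (6): Fynn ∈ Marketing.
From (9): Beck ∉ Research.
(1): Research already has 0, so the rest are out.
Suppose Mika ∉ Strategy: no assignment then satisfies all the clues, so Mika ∈ Strategy.

Mika: Marketing, Strategy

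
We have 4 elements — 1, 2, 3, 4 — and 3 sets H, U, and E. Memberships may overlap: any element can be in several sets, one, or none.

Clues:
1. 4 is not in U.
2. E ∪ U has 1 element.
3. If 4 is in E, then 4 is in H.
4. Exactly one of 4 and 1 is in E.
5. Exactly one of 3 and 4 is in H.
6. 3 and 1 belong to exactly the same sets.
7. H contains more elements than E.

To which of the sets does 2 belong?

2: H

From (1): 4 ∉ U.
Suppose 2 ∉ H: no assignment then satisfies all the clues, so 2 ∈ H.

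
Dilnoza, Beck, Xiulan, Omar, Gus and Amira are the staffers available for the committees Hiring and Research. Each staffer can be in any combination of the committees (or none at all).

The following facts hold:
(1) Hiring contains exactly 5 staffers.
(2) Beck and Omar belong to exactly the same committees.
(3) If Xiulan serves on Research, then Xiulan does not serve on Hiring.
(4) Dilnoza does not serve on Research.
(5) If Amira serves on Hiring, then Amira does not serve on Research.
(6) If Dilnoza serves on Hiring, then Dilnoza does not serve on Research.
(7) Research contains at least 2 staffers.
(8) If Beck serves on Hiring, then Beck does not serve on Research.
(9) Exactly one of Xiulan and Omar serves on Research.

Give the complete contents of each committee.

Hiring = {Amira, Beck, Dilnoza, Gus, Omar}; Research = {Gus, Xiulan}

From (4): Dilnoza ∉ Research.
Suppose Dilnoza ∉ Hiring: no assignment then satisfies all the clues, so Dilnoza ∈ Hiring.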